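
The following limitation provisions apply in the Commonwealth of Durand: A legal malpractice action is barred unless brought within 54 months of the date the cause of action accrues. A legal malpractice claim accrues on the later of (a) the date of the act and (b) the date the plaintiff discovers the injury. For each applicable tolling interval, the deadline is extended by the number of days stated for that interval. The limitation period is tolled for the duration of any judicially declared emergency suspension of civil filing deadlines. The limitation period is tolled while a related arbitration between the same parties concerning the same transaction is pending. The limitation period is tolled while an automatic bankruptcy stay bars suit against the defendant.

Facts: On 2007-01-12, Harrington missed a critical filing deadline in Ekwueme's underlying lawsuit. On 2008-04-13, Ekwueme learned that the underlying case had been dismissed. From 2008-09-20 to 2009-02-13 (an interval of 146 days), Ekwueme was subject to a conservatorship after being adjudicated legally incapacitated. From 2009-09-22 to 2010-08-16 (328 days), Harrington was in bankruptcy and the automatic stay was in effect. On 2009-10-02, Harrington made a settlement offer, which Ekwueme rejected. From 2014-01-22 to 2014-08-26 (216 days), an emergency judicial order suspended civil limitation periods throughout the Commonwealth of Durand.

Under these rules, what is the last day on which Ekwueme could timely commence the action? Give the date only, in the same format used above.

Taking the later of the act (2007-01-12) and discovery (2008-04-13), the claim accrued on 2008-04-13.
The untolled deadline — 54 months after 2008-04-13 — is 2012-10-13.
The period was tolled for 328 days by the automatic bankruptcy stay (2009-09-22 to 2010-08-16), pushing the deadline to 2013-09-06.
By the time the emergency suspension of filing deadlines began on 2014-01-22, the limitation period had already expired on 2013-09-06; that interval cannot revive it.
No stated provision tolls the period for the plaintiff's incapacity, so the interval from 2008-09-20 to 2009-02-13 has no effect on the deadline.
The other events in the timeline have no effect on the limitation period under the stated rules.

2013-09-06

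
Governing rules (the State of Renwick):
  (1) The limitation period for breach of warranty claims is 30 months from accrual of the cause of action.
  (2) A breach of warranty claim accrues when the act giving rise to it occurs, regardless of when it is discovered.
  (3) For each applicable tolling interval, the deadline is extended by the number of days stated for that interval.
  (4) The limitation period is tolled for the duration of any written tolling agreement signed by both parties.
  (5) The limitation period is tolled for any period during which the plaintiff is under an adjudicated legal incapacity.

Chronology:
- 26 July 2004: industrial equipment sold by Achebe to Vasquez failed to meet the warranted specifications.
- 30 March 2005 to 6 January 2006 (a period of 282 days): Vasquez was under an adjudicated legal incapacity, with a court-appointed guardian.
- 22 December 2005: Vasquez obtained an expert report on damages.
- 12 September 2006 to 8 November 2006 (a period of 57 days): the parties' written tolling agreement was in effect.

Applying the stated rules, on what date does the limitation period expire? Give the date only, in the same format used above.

The cause of action accrued on 26 July 2004, the date of the act.
30 months from 26 July 2004 is 26 January 2007.
Because the plaintiff's legal incapacity ran from 30 March 2005 to 6 January 2006, the deadline is extended by 282 days to 4 November 2007.
Because the written tolling agreement ran from 12 September 2006 to 8 November 2006, the deadline is extended by 57 days to 31 December 2007.
None of the other events listed affects the running of the period under the stated rules.

31 December 2007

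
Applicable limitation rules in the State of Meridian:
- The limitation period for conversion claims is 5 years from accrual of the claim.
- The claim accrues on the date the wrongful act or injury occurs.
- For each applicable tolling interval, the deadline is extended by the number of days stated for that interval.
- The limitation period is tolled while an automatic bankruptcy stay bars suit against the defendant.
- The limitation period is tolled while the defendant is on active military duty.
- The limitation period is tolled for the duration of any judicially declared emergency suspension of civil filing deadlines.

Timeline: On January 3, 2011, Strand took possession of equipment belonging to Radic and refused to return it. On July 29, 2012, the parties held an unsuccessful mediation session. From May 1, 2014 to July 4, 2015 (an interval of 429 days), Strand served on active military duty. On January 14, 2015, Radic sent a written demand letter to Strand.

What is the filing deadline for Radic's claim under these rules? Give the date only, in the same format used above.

March 7, 2017

The claim accrued on January 3, 2011, when the wrongful act occurred.
5 years from January 3, 2011 is January 3, 2016.
The defendant's active military service from May 1, 2014 to July 4, 2015 tolled the period for 429 days, extending the deadline to March 7, 2017.
The other events in the timeline have no effect on the limitation period under the stated rules.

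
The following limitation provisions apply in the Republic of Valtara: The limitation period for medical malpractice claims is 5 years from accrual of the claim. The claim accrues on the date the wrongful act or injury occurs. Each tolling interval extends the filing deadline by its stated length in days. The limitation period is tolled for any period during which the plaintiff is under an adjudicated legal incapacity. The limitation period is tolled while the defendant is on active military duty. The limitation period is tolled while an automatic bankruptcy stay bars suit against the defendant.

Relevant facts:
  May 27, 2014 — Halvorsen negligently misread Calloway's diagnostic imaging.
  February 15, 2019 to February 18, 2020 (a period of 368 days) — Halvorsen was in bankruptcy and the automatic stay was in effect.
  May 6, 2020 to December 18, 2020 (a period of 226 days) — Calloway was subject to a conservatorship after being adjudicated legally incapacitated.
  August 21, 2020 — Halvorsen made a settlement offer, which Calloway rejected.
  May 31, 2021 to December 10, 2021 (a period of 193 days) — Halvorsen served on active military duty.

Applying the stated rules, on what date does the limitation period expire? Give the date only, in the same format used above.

January 10, 2021

The claim accrued on May 27, 2014, the date of the act.
Adding the 5 years base period to May 27, 2014 gives a deadline of May 27, 2019, before any tolling.
Because the automatic bankruptcy stay ran from February 15, 2019 to February 18, 2020, the deadline is extended by 368 days to May 29, 2020.
Because the plaintiff's legal incapacity ran from May 6, 2020 to December 18, 2020, the deadline is extended by 226 days to January 10, 2021.
The defendant's active military service starting May 31, 2021 came too late — the period had run on January 10, 2021 — and so does not extend the deadline.
Nothing else in the chronology tolls or restarts the period.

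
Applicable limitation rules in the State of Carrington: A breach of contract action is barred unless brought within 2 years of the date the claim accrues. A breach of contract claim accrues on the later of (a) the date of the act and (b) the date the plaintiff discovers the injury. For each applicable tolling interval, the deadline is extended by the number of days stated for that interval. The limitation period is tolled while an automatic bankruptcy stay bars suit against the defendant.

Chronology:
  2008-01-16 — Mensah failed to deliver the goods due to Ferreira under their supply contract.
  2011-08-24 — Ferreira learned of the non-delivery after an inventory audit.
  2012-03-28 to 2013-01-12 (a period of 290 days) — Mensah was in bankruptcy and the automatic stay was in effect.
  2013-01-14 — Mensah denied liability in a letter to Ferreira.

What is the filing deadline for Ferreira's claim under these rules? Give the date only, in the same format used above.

Because discovery on 2011-08-24 post-dates the 2008-01-16 act, accrual under the later-of rule falls on 2011-08-24.
Adding the 2 years base period to 2011-08-24 gives a deadline of 2013-08-24, before any tolling.
The period was tolled for 290 days by the automatic bankruptcy stay (2012-03-28 to 2013-01-12), pushing the deadline to 2014-06-10.
None of the other events listed affects the running of the period under the stated rules.

2014-06-10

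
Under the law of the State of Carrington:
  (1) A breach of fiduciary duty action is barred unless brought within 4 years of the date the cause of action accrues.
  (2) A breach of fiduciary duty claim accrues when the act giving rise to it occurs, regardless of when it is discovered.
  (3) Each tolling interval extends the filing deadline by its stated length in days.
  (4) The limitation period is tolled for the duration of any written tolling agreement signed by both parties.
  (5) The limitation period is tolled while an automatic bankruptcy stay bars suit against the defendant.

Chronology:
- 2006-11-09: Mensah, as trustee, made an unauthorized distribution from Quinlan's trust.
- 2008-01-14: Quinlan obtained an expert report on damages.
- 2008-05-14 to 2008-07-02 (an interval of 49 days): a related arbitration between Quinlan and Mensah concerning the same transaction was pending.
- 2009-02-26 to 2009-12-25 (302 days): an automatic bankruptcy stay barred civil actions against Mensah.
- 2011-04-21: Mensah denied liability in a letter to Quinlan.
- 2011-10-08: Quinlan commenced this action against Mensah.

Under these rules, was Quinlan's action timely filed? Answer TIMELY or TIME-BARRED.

TIME-BARRED

The cause of action accrued on 2006-11-09, the date of the act.
Adding the 4 years base period to 2006-11-09 gives a deadline of 2010-11-09, before any tolling.
The automatic bankruptcy stay from 2009-02-26 to 2009-12-25 tolled the period for 302 days, extending the deadline to 2011-09-07.
No stated provision tolls the period for a pending arbitration, so the interval from 2008-05-14 to 2008-07-02 has no effect on the deadline.
Nothing else in the chronology tolls or restarts the period.
Filing on 2011-10-08 missed the 2011-09-07 deadline — the action is time-barred.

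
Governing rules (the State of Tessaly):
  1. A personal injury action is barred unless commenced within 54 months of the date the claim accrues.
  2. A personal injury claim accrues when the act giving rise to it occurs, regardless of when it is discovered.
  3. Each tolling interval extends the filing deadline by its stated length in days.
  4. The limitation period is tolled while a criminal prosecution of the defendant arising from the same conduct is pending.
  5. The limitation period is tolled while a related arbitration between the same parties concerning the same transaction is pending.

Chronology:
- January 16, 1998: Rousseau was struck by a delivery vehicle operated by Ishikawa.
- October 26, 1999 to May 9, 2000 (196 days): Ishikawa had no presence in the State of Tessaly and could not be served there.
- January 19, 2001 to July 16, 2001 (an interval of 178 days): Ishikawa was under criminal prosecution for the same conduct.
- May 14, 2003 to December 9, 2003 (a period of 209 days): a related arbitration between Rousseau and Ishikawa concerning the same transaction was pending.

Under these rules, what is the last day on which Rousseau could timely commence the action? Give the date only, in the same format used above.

January 10, 2003

The claim accrued on January 16, 1998, the date of the act.
Adding the 54 months base period to January 16, 1998 gives a deadline of July 16, 2002, before any tolling.
Because the pending criminal prosecution ran from January 19, 2001 to July 16, 2001, the deadline is extended by 178 days to January 10, 2003.
The pending related arbitration starting May 14, 2003 came too late — the period had run on January 10, 2003 — and so does not extend the deadline.
No stated provision tolls the period for the defendant's absence, so the interval from October 26, 1999 to May 9, 2000 has no effect on the deadline.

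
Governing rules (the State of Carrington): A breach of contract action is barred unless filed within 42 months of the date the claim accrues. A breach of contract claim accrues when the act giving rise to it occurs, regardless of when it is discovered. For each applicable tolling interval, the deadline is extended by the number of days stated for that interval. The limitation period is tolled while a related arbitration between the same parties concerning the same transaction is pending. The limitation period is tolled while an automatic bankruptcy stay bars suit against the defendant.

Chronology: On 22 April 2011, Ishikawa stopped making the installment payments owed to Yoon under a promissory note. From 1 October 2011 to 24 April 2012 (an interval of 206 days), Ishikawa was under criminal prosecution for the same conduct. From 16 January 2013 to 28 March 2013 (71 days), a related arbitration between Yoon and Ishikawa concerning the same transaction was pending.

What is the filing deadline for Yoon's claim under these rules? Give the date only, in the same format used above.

1 January 2015

The claim accrued on 22 April 2011, the date of the act.
42 months from 22 April 2011 is 22 October 2014.
The period was tolled for 71 days by the pending related arbitration (16 January 2013 to 28 March 2013), pushing the deadline to 1 January 2015.
The pending criminal prosecution from 1 October 2011 to 24 April 2012 does not toll the period, because no stated rule makes a criminal prosecution a tolling event.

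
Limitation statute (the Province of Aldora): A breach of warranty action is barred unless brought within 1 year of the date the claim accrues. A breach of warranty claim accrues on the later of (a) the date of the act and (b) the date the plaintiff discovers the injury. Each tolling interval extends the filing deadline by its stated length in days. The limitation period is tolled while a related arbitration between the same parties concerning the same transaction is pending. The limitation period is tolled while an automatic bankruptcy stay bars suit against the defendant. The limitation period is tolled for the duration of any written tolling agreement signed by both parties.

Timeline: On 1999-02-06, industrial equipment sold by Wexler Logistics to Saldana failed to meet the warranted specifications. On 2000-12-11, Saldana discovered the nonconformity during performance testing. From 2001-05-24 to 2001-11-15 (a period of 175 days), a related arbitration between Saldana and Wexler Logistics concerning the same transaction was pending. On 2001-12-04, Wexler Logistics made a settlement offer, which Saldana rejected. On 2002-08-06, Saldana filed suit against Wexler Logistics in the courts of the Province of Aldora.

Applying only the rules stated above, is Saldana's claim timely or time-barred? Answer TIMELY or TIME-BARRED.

TIME-BARRED

Taking the later of the act (1999-02-06) and discovery (2000-12-11), the claim accrued on 2000-12-11.
1 year from 2000-12-11 is 2001-12-11.
The period was tolled for 175 days by the pending related arbitration (2001-05-24 to 2001-11-15), pushing the deadline to 2002-06-04.
The other events in the timeline have no effect on the limitation period under the stated rules.
Filing on 2002-08-06 missed the 2002-06-04 deadline — the action is time-barred.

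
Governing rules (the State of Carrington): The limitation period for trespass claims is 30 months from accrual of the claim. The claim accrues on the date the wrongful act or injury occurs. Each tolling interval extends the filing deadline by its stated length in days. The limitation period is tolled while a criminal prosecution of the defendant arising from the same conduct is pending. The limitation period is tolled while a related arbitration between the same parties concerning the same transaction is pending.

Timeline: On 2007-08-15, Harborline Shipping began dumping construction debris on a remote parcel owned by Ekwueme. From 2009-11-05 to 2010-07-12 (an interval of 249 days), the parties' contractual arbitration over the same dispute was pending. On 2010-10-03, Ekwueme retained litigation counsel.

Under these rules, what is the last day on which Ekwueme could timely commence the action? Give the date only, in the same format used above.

2010-10-22

The claim accrued on 2007-08-15, when the wrongful act occurred.
The untolled deadline — 30 months after 2007-08-15 — is 2010-02-15.
The period was tolled for 249 days by the pending related arbitration (2009-11-05 to 2010-07-12), pushing the deadline to 2010-10-22.
The other events in the timeline have no effect on the limitation period under the stated rules.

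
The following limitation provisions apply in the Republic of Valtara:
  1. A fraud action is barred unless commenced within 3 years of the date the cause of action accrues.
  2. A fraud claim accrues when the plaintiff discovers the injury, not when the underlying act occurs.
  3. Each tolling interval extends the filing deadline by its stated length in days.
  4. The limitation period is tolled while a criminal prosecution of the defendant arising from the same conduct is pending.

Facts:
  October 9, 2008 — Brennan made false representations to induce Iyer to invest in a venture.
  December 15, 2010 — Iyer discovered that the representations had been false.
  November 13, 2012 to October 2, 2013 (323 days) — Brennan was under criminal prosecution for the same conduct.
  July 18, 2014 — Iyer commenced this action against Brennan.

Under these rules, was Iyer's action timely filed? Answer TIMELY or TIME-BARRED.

Under the discovery rule, the claim accrued on December 15, 2010, when Iyer discovered the injury — not on the October 9, 2008 date of the underlying act.
The untolled deadline — 3 years after December 15, 2010 — is December 15, 2013.
The period was tolled for 323 days by the pending criminal prosecution (November 13, 2012 to October 2, 2013), pushing the deadline to November 3, 2014.
The July 18, 2014 filing precedes the November 3, 2014 deadline; the claim is timely.

TIMELY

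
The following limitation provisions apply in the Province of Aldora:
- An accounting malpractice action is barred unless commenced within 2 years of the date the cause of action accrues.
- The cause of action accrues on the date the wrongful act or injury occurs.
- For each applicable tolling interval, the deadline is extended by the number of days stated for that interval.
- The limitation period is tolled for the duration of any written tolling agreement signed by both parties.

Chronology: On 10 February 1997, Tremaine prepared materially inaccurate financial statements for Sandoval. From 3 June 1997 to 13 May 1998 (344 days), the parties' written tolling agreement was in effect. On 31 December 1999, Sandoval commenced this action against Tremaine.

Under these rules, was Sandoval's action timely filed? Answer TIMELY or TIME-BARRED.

The limitation period began to run on 10 February 1997.
The untolled deadline — 2 years after 10 February 1997 — is 10 February 1999.
Because the written tolling agreement ran from 3 June 1997 to 13 May 1998, the deadline is extended by 344 days to 20 January 2000.
Sandoval filed on 31 December 1999, before the 20 January 2000 deadline, so the action is timely.

TIMELY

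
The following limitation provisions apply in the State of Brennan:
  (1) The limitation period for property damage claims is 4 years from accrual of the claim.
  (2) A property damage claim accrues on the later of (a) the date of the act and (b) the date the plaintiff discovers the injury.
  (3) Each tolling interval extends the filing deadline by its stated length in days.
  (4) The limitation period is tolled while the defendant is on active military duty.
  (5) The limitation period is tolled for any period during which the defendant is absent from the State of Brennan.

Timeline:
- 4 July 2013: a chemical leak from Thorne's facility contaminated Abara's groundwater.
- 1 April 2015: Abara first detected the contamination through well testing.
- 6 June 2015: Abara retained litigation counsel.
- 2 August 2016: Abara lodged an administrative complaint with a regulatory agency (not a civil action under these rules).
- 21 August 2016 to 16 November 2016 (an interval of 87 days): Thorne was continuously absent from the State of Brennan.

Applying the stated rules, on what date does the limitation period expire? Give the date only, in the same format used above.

27 June 2019

Because discovery on 1 April 2015 post-dates the 4 July 2013 act, accrual under the later-of rule falls on 1 April 2015.
The untolled deadline — 4 years after 1 April 2015 — is 1 April 2019.
Because the defendant's absence from the jurisdiction ran from 21 August 2016 to 16 November 2016, the deadline is extended by 87 days to 27 June 2019.
The other events in the timeline have no effect on the limitation period under the stated rules.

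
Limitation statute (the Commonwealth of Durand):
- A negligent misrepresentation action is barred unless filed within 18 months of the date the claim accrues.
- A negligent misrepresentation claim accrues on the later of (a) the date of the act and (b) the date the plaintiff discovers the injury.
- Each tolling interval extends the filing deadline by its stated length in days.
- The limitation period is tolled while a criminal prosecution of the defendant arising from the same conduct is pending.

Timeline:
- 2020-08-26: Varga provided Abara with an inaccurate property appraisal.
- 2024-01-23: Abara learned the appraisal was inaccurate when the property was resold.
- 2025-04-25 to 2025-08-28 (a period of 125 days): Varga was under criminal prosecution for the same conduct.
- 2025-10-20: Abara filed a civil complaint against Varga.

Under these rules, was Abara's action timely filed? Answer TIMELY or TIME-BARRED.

TIMELY

The claim accrued on 2024-01-23 — the later of the 2020-08-26 act and the 2024-01-23 discovery.
Adding the 18 months base period to 2024-01-23 gives a deadline of 2025-07-23, before any tolling.
The period was tolled for 125 days by the pending criminal prosecution (2025-04-25 to 2025-08-28), pushing the deadline to 2025-11-25.
The 2025-10-20 filing precedes the 2025-11-25 deadline; the claim is timely.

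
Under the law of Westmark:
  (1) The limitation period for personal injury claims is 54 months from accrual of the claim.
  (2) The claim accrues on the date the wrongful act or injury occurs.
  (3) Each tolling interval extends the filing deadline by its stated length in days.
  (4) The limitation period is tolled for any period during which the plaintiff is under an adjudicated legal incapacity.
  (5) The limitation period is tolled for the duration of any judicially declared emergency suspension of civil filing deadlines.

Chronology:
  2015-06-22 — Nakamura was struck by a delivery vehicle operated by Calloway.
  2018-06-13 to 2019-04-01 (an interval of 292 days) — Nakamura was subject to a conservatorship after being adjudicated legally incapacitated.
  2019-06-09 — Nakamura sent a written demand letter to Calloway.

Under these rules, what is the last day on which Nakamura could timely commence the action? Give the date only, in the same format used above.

2020-10-09

The limitation period began to run on 2015-06-22.
54 months from 2015-06-22 is 2019-12-22.
The plaintiff's legal incapacity from 2018-06-13 to 2019-04-01 tolled the period for 292 days, extending the deadline to 2020-10-09.
The other events in the timeline have no effect on the limitation period under the stated rules.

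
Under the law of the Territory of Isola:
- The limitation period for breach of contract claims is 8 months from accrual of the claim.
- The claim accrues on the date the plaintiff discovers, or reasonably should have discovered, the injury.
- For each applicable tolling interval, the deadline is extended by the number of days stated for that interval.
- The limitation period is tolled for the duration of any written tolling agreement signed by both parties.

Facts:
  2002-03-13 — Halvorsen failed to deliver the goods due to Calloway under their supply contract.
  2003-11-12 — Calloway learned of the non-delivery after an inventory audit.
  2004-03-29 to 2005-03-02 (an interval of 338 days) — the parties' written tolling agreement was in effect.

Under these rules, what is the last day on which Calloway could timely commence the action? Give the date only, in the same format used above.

Under the discovery rule, the claim accrued on 2003-11-12, when Calloway discovered the injury — not on the 2002-03-13 date of the underlying act.
The untolled deadline — 8 months after 2003-11-12 — is 2004-07-12.
The period was tolled for 338 days by the written tolling agreement (2004-03-29 to 2005-03-02), pushing the deadline to 2005-06-15.

2005-06-15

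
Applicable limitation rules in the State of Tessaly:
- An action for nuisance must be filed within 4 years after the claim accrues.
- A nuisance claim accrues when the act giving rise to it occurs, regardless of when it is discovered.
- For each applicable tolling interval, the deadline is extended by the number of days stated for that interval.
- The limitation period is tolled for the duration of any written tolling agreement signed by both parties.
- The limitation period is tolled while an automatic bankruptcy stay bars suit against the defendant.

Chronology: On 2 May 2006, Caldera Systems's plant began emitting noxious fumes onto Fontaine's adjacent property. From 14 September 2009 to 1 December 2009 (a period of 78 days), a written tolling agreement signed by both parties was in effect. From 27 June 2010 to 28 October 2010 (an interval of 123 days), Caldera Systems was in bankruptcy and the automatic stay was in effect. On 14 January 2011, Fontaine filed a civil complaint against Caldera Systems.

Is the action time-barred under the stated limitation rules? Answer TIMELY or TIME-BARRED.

The claim accrued on 2 May 2006, the date of the act.
4 years from 2 May 2006 is 2 May 2010.
Because the written tolling agreement ran from 14 September 2009 to 1 December 2009, the deadline is extended by 78 days to 19 July 2010.
The period was tolled for 123 days by the automatic bankruptcy stay (27 June 2010 to 28 October 2010), pushing the deadline to 19 November 2010.
The 14 January 2011 filing falls after the 19 November 2010 deadline; the claim is time-barred.

TIME-BARRED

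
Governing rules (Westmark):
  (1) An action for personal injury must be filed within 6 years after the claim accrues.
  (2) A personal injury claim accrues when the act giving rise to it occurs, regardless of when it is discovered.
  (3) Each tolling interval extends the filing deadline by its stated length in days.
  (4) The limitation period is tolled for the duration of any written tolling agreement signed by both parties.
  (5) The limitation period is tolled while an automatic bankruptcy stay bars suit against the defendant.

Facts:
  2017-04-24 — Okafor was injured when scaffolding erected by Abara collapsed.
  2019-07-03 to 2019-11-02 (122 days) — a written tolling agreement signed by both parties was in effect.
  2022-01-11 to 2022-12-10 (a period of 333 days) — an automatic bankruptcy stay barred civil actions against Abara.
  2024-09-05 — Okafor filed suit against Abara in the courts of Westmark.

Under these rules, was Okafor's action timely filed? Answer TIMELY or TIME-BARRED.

TIME-BARRED

The claim accrued on 2017-04-24, when the wrongful act occurred.
6 years from 2017-04-24 is 2023-04-24.
The period was tolled for 122 days by the written tolling agreement (2019-07-03 to 2019-11-02), pushing the deadline to 2023-08-24.
Because the automatic bankruptcy stay ran from 2022-01-11 to 2022-12-10, the deadline is extended by 333 days to 2024-07-22.
Filing on 2024-09-05 missed the 2024-07-22 deadline — the action is time-barred.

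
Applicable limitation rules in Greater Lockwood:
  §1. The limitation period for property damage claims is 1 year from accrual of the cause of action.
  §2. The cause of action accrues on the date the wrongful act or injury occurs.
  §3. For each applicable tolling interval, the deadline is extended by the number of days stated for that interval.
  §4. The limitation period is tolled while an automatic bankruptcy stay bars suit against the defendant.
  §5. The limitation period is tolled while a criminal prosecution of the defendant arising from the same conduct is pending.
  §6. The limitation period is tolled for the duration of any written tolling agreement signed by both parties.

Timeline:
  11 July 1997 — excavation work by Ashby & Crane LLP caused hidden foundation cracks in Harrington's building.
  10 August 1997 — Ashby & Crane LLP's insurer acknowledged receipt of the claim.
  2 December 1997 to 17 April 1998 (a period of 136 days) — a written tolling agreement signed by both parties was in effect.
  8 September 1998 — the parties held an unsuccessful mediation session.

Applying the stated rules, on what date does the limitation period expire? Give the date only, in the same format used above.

24 November 1998

The limitation period began to run on 11 July 1997.
1 year from 11 July 1997 is 11 July 1998.
Because the written tolling agreement ran from 2 December 1997 to 17 April 1998, the deadline is extended by 136 days to 24 November 1998.
None of the other events listed affects the running of the period under the stated rules.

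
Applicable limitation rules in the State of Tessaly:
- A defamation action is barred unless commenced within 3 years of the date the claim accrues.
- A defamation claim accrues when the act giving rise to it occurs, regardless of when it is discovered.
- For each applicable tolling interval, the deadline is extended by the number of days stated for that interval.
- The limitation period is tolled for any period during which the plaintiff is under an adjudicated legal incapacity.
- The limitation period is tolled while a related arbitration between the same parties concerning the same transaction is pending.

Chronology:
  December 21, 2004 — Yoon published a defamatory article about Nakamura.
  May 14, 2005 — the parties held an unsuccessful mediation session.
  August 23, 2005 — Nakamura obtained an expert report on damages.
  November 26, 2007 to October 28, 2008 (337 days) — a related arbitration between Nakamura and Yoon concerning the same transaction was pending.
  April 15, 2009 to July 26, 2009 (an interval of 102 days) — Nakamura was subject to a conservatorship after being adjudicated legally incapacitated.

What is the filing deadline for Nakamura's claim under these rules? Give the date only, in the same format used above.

The limitation period began to run on December 21, 2004.
3 years from December 21, 2004 is December 21, 2007.
Because the pending related arbitration ran from November 26, 2007 to October 28, 2008, the deadline is extended by 337 days to November 22, 2008.
The plaintiff's legal incapacity from April 15, 2009 to July 26, 2009 began after the period had already run on November 22, 2008, so it has no tolling effect.
Nothing else in the chronology tolls or restarts the period.

November 22, 2008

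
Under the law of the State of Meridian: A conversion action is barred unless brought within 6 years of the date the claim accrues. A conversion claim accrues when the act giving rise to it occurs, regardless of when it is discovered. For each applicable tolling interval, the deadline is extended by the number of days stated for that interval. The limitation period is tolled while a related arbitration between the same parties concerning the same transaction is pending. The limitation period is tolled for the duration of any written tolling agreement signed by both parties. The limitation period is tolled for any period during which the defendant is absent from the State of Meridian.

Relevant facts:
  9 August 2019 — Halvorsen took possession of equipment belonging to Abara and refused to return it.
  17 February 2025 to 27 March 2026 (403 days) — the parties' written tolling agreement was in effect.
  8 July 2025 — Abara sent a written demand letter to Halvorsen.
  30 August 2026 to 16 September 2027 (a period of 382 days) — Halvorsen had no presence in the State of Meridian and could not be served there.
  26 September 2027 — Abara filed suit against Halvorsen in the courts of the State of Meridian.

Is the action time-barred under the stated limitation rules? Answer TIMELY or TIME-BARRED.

The limitation period began to run on 9 August 2019.
Adding the 6 years base period to 9 August 2019 gives a deadline of 9 August 2025, before any tolling.
The written tolling agreement from 17 February 2025 to 27 March 2026 tolled the period for 403 days, extending the deadline to 16 September 2026.
The defendant's absence from the jurisdiction from 30 August 2026 to 16 September 2027 tolled the period for 382 days, extending the deadline to 3 October 2027.
The other events in the timeline have no effect on the limitation period under the stated rules.
Abara filed on 26 September 2027, before the 3 October 2027 deadline, so the action is timely.

TIMELY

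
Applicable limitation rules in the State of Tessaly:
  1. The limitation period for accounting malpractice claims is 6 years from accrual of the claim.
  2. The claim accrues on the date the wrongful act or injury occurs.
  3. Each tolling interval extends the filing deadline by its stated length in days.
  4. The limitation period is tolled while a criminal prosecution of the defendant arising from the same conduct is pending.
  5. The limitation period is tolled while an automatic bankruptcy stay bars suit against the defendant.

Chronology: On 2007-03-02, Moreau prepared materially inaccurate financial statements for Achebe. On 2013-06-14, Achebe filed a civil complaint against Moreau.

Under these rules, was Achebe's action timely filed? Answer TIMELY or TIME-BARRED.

TIME-BARRED

The claim accrued on 2007-03-02, the date of the act.
The untolled deadline — 6 years after 2007-03-02 — is 2013-03-02.
The 2013-06-14 filing falls after the 2013-03-02 deadline; the claim is time-barred.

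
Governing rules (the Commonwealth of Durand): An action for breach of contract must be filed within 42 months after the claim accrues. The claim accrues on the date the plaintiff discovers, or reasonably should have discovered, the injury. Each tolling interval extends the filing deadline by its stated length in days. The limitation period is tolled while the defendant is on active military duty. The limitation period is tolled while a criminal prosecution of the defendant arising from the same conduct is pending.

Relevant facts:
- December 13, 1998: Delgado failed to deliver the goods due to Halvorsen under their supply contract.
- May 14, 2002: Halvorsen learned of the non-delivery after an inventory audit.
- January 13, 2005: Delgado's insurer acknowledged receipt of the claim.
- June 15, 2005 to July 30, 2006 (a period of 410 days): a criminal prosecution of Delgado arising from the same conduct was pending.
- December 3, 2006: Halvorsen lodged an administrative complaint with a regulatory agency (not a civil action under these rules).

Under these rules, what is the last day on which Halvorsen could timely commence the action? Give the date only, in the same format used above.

December 29, 2006

Under the discovery rule, the claim accrued on May 14, 2002, when Halvorsen discovered the injury — not on the December 13, 1998 date of the underlying act.
The untolled deadline — 42 months after May 14, 2002 — is November 14, 2005.
The period was tolled for 410 days by the pending criminal prosecution (June 15, 2005 to July 30, 2006), pushing the deadline to December 29, 2006.
None of the other events listed affects the running of the period under the stated rules.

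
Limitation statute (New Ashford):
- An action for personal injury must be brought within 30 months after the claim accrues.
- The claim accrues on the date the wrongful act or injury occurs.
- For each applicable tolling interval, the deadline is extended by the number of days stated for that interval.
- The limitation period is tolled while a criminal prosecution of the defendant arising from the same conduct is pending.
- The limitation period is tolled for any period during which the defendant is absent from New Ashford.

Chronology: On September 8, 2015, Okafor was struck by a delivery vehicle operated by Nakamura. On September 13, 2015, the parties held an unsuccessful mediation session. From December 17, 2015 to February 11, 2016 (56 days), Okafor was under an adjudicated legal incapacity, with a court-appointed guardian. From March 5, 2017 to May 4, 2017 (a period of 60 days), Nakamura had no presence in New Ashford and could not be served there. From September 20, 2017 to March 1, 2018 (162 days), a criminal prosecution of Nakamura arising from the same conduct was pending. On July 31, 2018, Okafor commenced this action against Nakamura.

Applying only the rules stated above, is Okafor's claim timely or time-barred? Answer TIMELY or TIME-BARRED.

TIMELY

The claim accrued on September 8, 2015, when the wrongful act occurred.
Adding the 30 months base period to September 8, 2015 gives a deadline of March 8, 2018, before any tolling.
The defendant's absence from the jurisdiction from March 5, 2017 to May 4, 2017 tolled the period for 60 days, extending the deadline to May 7, 2018.
Because the pending criminal prosecution ran from September 20, 2017 to March 1, 2018, the deadline is extended by 162 days to October 16, 2018.
No stated provision tolls the period for the plaintiff's incapacity, so the interval from December 17, 2015 to February 11, 2016 has no effect on the deadline.
None of the other events listed affects the running of the period under the stated rules.
Okafor filed on July 31, 2018, before the October 16, 2018 deadline, so the action is timely.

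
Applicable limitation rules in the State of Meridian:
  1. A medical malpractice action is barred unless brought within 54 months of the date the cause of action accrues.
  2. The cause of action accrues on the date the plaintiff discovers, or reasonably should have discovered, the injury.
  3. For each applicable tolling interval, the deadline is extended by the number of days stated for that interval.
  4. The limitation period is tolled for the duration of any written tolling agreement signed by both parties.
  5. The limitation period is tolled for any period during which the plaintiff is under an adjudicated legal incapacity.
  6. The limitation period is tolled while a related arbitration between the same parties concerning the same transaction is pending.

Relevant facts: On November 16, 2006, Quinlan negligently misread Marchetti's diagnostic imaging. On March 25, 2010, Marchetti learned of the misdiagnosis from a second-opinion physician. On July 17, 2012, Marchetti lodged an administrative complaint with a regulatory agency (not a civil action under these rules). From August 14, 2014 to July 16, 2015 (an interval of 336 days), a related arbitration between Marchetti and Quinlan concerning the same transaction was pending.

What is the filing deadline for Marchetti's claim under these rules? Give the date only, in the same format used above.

Under the discovery rule, the claim accrued on March 25, 2010, when Marchetti discovered the injury — not on the November 16, 2006 date of the underlying act.
Adding the 54 months base period to March 25, 2010 gives a deadline of September 25, 2014, before any tolling.
Because the pending related arbitration ran from August 14, 2014 to July 16, 2015, the deadline is extended by 336 days to August 27, 2015.
None of the other events listed affects the running of the period under the stated rules.

August 27, 2015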